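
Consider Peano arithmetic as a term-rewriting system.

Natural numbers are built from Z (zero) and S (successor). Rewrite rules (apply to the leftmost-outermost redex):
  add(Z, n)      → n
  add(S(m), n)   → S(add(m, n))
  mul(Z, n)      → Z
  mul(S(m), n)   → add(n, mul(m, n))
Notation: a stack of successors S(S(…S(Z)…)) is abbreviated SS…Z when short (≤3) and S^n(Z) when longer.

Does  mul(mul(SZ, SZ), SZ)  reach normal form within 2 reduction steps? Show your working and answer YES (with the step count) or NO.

  start: mul(mul(SZ, SZ), SZ)
  →1  mul(add(SZ, mul(Z, SZ)), SZ)
  →2  mul(S(add(Z, mul(Z, SZ))), SZ)

Answer: NO — after 2 steps the term is mul(S(add(Z, mul(Z, SZ))), SZ), not yet normal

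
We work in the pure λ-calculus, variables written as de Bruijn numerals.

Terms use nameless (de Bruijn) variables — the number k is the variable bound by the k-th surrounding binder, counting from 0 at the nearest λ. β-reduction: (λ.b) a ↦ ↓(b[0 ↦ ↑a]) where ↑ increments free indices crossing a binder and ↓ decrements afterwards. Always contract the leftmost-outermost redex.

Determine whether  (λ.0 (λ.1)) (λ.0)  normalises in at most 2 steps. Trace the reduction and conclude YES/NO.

  start: (λ.0 (λ.1)) (λ.0)
  step 1: (λ.0) (λ.λ.0)
  step 2: λ.λ.0

Answer: YES — reaches normal form λ.λ.0 in 2 ≤ 2 steps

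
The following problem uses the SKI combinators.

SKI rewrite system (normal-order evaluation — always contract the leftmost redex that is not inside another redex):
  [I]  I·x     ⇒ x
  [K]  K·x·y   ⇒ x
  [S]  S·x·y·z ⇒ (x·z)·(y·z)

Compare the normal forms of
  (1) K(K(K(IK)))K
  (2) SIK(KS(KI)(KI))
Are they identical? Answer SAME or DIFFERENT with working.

Answer: DIFFERENT — A ⇓ K(KK), B ⇓ S(KI)(K(S(KI)))

Working:
Term A:
  start: K(K(K(IK)))K
  step 1: K(K(IK))
  step 2: K(KK)

Term B:
  start: SIK(KS(KI)(KI))
  step 1: I(KS(KI)(KI))(K(KS(KI)(KI)))
  step 2: KS(KI)(KI)(K(KS(KI)(KI)))
  step 3: S(KI)(K(KS(KI)(KI)))
  step 4: S(KI)(K(S(KI)))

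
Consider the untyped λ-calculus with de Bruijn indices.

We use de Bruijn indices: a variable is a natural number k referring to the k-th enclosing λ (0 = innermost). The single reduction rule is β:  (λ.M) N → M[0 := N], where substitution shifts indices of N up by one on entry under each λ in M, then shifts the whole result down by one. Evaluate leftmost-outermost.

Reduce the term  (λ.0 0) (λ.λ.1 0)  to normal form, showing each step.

Answer: normal form = λ.λ.1 0  (in 3 steps)

Reduction:
  start: (λ.0 0) (λ.λ.1 0)
  [1] (λ.λ.1 0) (λ.λ.1 0)
  [2] λ.(λ.λ.1 0) 0
  [3] λ.λ.1 0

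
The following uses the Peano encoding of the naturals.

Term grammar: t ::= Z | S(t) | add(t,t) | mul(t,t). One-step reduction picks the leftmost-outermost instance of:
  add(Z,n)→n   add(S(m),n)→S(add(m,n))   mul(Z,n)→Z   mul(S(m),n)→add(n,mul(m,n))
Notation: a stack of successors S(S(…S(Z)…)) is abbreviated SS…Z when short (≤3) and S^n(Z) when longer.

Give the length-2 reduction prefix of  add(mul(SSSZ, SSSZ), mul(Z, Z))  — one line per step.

Answer: after 2 steps: add(S(add(SSZ, mul(SSZ, SSSZ))), mul(Z, Z))

Working:
  start: add(mul(SSSZ, SSSZ), mul(Z, Z))
  step 1: add(add(SSSZ, mul(SSZ, SSSZ)), mul(Z, Z))
  step 2: add(S(add(SSZ, mul(SSZ, SSSZ))), mul(Z, Z))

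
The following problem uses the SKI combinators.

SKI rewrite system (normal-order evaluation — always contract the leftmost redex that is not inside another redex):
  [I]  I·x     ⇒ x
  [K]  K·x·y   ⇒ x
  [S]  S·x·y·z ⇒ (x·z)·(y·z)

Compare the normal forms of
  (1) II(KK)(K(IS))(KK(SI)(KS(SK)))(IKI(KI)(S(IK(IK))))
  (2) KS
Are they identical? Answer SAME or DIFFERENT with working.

Term A:
  start: II(KK)(K(IS))(KK(SI)(KS(SK)))(IKI(KI)(S(IK(IK))))
  step 1: I(KK)(K(IS))(KK(SI)(KS(SK)))(IKI(KI)(S(IK(IK))))
  step 2: KK(K(IS))(KK(SI)(KS(SK)))(IKI(KI)(S(IK(IK))))
  step 3: K(KK(SI)(KS(SK)))(IKI(KI)(S(IK(IK))))
  step 4: KK(SI)(KS(SK))
  step 5: K(KS(SK))
  step 6: KS

Term B:
  start: KS

Answer: SAME — A ⇓ KS, B ⇓ KS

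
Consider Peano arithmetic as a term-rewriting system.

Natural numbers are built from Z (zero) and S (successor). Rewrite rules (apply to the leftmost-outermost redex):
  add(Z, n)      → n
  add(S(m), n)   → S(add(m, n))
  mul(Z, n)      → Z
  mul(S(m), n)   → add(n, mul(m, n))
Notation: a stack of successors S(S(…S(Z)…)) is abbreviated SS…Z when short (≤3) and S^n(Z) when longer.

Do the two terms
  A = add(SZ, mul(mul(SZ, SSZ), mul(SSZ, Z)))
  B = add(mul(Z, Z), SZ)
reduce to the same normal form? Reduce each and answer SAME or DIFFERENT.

Answer: SAME — A ⇓ SZ, B ⇓ SZ

Working:
Term A:
  start: add(SZ, mul(mul(SZ, SSZ), mul(SSZ, Z)))
  [1] S(add(Z, mul(mul(SZ, SSZ), mul(SSZ, Z))))
  [2] S(mul(mul(SZ, SSZ), mul(SSZ, Z)))
  [3] S(mul(add(SSZ, mul(Z, SSZ)), mul(SSZ, Z)))
  [4] S(mul(S(add(SZ, mul(Z, SSZ))), mul(SSZ, Z)))
  [5] S(add(mul(SSZ, Z), mul(add(SZ, mul(Z, SSZ)), mul(SSZ, Z))))
  [6] S(add(add(Z, mul(SZ, Z)), mul(add(SZ, mul(Z, SSZ)), mul(SSZ, Z))))
  [7] S(add(mul(SZ, Z), mul(add(SZ, mul(Z, SSZ)), mul(SSZ, Z))))
  [8] S(add(add(Z, mul(Z, Z)), mul(add(SZ, mul(Z, SSZ)), mul(SSZ, Z))))
  [9] S(add(mul(Z, Z), mul(add(SZ, mul(Z, SSZ)), mul(SSZ, Z))))
  [10] S(add(Z, mul(add(SZ, mul(Z, SSZ)), mul(SSZ, Z))))
  [11] S(mul(add(SZ, mul(Z, SSZ)), mul(SSZ, Z)))
  [12] S(mul(S(add(Z, mul(Z, SSZ))), mul(SSZ, Z)))
  [13] S(add(mul(SSZ, Z), mul(add(Z, mul(Z, SSZ)), mul(SSZ, Z))))
  [14] S(add(add(Z, mul(SZ, Z)), mul(add(Z, mul(Z, SSZ)), mul(SSZ, Z))))
  [15] S(add(mul(SZ, Z), mul(add(Z, mul(Z, SSZ)), mul(SSZ, Z))))
  [16] S(add(add(Z, mul(Z, Z)), mul(add(Z, mul(Z, SSZ)), mul(SSZ, Z))))
  [17] S(add(mul(Z, Z), mul(add(Z, mul(Z, SSZ)), mul(SSZ, Z))))
  [18] S(add(Z, mul(add(Z, mul(Z, SSZ)), mul(SSZ, Z))))
  [19] S(mul(add(Z, mul(Z, SSZ)), mul(SSZ, Z)))
  [20] S(mul(mul(Z, SSZ), mul(SSZ, Z)))
  [21] S(mul(Z, mul(SSZ, Z)))
  [22] SZ

Term B:
  start: add(mul(Z, Z), SZ)
  [1] add(Z, SZ)
  [2] SZ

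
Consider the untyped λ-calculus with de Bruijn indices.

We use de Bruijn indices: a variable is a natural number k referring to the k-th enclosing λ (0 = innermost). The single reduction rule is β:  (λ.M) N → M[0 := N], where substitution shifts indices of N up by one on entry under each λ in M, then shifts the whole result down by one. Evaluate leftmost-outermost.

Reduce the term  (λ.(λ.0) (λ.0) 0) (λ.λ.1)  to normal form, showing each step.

Answer: normal form = λ.λ.1  (in 3 steps)

Reduction:
  start: (λ.(λ.0) (λ.0) 0) (λ.λ.1)
  step 1: (λ.0) (λ.0) (λ.λ.1)
  step 2: (λ.0) (λ.λ.1)
  step 3: λ.λ.1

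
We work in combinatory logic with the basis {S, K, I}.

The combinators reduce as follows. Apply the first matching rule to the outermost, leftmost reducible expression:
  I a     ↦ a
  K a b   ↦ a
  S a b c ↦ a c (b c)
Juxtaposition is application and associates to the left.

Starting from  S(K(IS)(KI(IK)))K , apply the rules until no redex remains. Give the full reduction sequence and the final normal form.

  start: S(K(IS)(KI(IK)))K
  [1] S(IS)K
  [2] SSK

Answer: normal form = SSK  (in 2 steps)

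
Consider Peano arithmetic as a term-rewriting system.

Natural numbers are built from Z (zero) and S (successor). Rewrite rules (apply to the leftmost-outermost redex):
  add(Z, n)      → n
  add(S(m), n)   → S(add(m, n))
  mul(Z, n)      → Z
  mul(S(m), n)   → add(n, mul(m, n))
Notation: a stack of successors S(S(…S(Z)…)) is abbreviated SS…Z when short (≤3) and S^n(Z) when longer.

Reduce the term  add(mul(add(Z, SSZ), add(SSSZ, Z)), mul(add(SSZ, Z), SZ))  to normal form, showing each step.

Answer: normal form = S^8(Z)  (in 37 steps)

Reduction:
  start: add(mul(add(Z, SSZ), add(SSSZ, Z)), mul(add(SSZ, Z), SZ))
  step 1: add(mul(SSZ, add(SSSZ, Z)), mul(add(SSZ, Z), SZ))
  step 2: add(add(add(SSSZ, Z), mul(SZ, add(SSSZ, Z))), mul(add(SSZ, Z), SZ))
  step 3: add(add(S(add(SSZ, Z)), mul(SZ, add(SSSZ, Z))), mul(add(SSZ, Z), SZ))
  step 4: add(S(add(add(SSZ, Z), mul(SZ, add(SSSZ, Z)))), mul(add(SSZ, Z), SZ))
  step 5: S(add(add(add(SSZ, Z), mul(SZ, add(SSSZ, Z))), mul(add(SSZ, Z), SZ)))
  step 6: S(add(add(S(add(SZ, Z)), mul(SZ, add(SSSZ, Z))), mul(add(SSZ, Z), SZ)))
  step 7: S(add(S(add(add(SZ, Z), mul(SZ, add(SSSZ, Z)))), mul(add(SSZ, Z), SZ)))
  step 8: S(S(add(add(add(SZ, Z), mul(SZ, add(SSSZ, Z))), mul(add(SSZ, Z), SZ))))
  step 9: S(S(add(add(S(add(Z, Z)), mul(SZ, add(SSSZ, Z))), mul(add(SSZ, Z), SZ))))
  step 10: S(S(add(S(add(add(Z, Z), mul(SZ, add(SSSZ, Z)))), mul(add(SSZ, Z), SZ))))
  step 11: S(S(S(add(add(add(Z, Z), mul(SZ, add(SSSZ, Z))), mul(add(SSZ, Z), SZ)))))
  step 12: S(S(S(add(add(Z, mul(SZ, add(SSSZ, Z))), mul(add(SSZ, Z), SZ)))))
  step 13: S(S(S(add(mul(SZ, add(SSSZ, Z)), mul(add(SSZ, Z), SZ)))))
  step 14: S(S(S(add(add(add(SSSZ, Z), mul(Z, add(SSSZ, Z))), mul(add(SSZ, Z), SZ)))))
  step 15: S(S(S(add(add(S(add(SSZ, Z)), mul(Z, add(SSSZ, Z))), mul(add(SSZ, Z), SZ)))))
  step 16: S(S(S(add(S(add(add(SSZ, Z), mul(Z, add(SSSZ, Z)))), mul(add(SSZ, Z), SZ)))))
  step 17: S(S(S(S(add(add(add(SSZ, Z), mul(Z, add(SSSZ, Z))), mul(add(SSZ, Z), SZ))))))
  step 18: S(S(S(S(add(add(S(add(SZ, Z)), mul(Z, add(SSSZ, Z))), mul(add(SSZ, Z), SZ))))))
  step 19: S(S(S(S(add(S(add(add(SZ, Z), mul(Z, add(SSSZ, Z)))), mul(add(SSZ, Z), SZ))))))
  step 20: S(S(S(S(S(add(add(add(SZ, Z), mul(Z, add(SSSZ, Z))), mul(add(SSZ, Z), SZ)))))))
  step 21: S(S(S(S(S(add(add(S(add(Z, Z)), mul(Z, add(SSSZ, Z))), mul(add(SSZ, Z), SZ)))))))
  step 22: S(S(S(S(S(add(S(add(add(Z, Z), mul(Z, add(SSSZ, Z)))), mul(add(SSZ, Z), SZ)))))))
  step 23: S(S(S(S(S(S(add(add(add(Z, Z), mul(Z, add(SSSZ, Z))), mul(add(SSZ, Z), SZ))))))))
  step 24: S(S(S(S(S(S(add(add(Z, mul(Z, add(SSSZ, Z))), mul(add(SSZ, Z), SZ))))))))
  step 25: S(S(S(S(S(S(add(mul(Z, add(SSSZ, Z)), mul(add(SSZ, Z), SZ))))))))
  step 26: S(S(S(S(S(S(add(Z, mul(add(SSZ, Z), SZ))))))))
  step 27: S(S(S(S(S(S(mul(add(SSZ, Z), SZ)))))))
  step 28: S(S(S(S(S(S(mul(S(add(SZ, Z)), SZ)))))))
  step 29: S(S(S(S(S(S(add(SZ, mul(add(SZ, Z), SZ))))))))
  step 30: S(S(S(S(S(S(S(add(Z, mul(add(SZ, Z), SZ)))))))))
  step 31: S(S(S(S(S(S(S(mul(add(SZ, Z), SZ))))))))
  step 32: S(S(S(S(S(S(S(mul(S(add(Z, Z)), SZ))))))))
  step 33: S(S(S(S(S(S(S(add(SZ, mul(add(Z, Z), SZ)))))))))
  step 34: S(S(S(S(S(S(S(S(add(Z, mul(add(Z, Z), SZ))))))))))
  step 35: S(S(S(S(S(S(S(S(mul(add(Z, Z), SZ)))))))))
  step 36: S(S(S(S(S(S(S(S(mul(Z, SZ)))))))))
  step 37: S^8(Z)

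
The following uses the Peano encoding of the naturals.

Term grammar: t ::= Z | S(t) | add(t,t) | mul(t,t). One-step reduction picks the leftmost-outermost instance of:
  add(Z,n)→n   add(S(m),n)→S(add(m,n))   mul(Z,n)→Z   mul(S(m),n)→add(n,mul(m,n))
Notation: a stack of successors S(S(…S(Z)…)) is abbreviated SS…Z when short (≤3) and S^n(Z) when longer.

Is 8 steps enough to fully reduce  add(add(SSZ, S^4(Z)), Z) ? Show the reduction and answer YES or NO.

Answer: NO — after 8 steps the term is S(S(S(S(S(add(SZ, Z)))))), not yet normal

Working:
  start: add(add(SSZ, S^4(Z)), Z)
  [1] add(S(add(SZ, S^4(Z))), Z)
  [2] S(add(add(SZ, S^4(Z)), Z))
  [3] S(add(S(add(Z, S^4(Z))), Z))
  [4] S(S(add(add(Z, S^4(Z)), Z)))
  [5] S(S(add(S^4(Z), Z)))
  [6] S(S(S(add(SSSZ, Z))))
  [7] S(S(S(S(add(SSZ, Z)))))
  [8] S(S(S(S(S(add(SZ, Z))))))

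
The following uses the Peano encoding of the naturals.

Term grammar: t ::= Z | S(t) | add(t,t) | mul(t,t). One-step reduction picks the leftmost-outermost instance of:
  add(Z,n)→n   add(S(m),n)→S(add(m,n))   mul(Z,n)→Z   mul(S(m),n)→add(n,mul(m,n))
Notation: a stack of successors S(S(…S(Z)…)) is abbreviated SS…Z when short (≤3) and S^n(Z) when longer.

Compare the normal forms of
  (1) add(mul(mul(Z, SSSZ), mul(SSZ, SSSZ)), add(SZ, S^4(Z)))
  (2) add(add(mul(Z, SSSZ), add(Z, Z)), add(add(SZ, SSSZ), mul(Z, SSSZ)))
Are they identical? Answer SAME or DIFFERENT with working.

Answer: DIFFERENT — A ⇓ S^5(Z), B ⇓ S^4(Z)

Derivation:
Term A:
  start: add(mul(mul(Z, SSSZ), mul(SSZ, SSSZ)), add(SZ, S^4(Z)))
  [1] add(mul(Z, mul(SSZ, SSSZ)), add(SZ, S^4(Z)))
  [2] add(Z, add(SZ, S^4(Z)))
  [3] add(SZ, S^4(Z))
  [4] S(add(Z, S^4(Z)))
  [5] S^5(Z)

Term B:
  start: add(add(mul(Z, SSSZ), add(Z, Z)), add(add(SZ, SSSZ), mul(Z, SSSZ)))
  [1] add(add(Z, add(Z, Z)), add(add(SZ, SSSZ), mul(Z, SSSZ)))
  [2] add(add(Z, Z), add(add(SZ, SSSZ), mul(Z, SSSZ)))
  [3] add(Z, add(add(SZ, SSSZ), mul(Z, SSSZ)))
  [4] add(add(SZ, SSSZ), mul(Z, SSSZ))
  [5] add(S(add(Z, SSSZ)), mul(Z, SSSZ))
  [6] S(add(add(Z, SSSZ), mul(Z, SSSZ)))
  [7] S(add(SSSZ, mul(Z, SSSZ)))
  [8] S(S(add(SSZ, mul(Z, SSSZ))))
  [9] S(S(S(add(SZ, mul(Z, SSSZ)))))
  [10] S(S(S(S(add(Z, mul(Z, SSSZ))))))
  [11] S(S(S(S(mul(Z, SSSZ)))))
  [12] S^4(Z)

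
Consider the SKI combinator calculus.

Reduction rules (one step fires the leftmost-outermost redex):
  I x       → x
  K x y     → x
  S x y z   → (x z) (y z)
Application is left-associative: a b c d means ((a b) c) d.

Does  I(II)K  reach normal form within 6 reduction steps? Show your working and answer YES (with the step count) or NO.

Answer: YES — reaches normal form K in 3 ≤ 6 steps

Derivation:
  start: I(II)K
  →1  IIK
  →2  IK
  →3  K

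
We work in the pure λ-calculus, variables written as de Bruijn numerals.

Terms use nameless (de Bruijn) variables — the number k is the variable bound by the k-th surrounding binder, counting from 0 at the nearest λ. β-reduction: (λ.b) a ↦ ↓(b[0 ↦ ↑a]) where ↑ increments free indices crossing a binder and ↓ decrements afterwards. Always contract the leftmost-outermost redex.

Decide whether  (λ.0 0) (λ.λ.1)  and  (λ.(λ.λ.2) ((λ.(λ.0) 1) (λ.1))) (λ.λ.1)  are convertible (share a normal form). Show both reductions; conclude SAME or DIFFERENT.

Answer: SAME — A ⇓ λ.λ.λ.1, B ⇓ λ.λ.λ.1

Derivation:
Term A:
  start: (λ.0 0) (λ.λ.1)
  step 1: (λ.λ.1) (λ.λ.1)
  step 2: λ.λ.λ.1

Term B:
  start: (λ.(λ.λ.2) ((λ.(λ.0) 1) (λ.1))) (λ.λ.1)
  step 1: (λ.λ.λ.λ.1) ((λ.(λ.0) (λ.λ.1)) (λ.λ.λ.1))
  step 2: λ.λ.λ.1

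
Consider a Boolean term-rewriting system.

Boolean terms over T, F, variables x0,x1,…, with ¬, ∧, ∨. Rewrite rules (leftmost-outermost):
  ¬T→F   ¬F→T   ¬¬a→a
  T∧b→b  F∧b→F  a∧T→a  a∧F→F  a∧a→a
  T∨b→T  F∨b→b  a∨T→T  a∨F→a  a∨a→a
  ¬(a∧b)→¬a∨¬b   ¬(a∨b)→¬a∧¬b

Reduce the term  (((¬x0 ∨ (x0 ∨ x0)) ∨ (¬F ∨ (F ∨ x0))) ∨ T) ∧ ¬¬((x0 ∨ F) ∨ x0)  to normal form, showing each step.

Answer: normal form = x0  (in 5 steps)

Derivation:
  start: (((¬x0 ∨ (x0 ∨ x0)) ∨ (¬F ∨ (F ∨ x0))) ∨ T) ∧ ¬¬((x0 ∨ F) ∨ x0)
  step 1: T ∧ ¬¬((x0 ∨ F) ∨ x0)
  step 2: ¬¬((x0 ∨ F) ∨ x0)
  step 3: (x0 ∨ F) ∨ x0
  step 4: x0 ∨ x0
  step 5: x0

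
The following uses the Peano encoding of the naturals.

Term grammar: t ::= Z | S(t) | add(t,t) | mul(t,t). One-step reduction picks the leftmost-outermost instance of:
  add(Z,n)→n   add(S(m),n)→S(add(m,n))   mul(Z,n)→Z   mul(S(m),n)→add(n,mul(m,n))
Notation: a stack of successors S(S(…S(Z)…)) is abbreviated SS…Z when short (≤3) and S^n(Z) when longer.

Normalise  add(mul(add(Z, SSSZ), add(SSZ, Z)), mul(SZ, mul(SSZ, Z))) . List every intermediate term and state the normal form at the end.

Answer: normal form = S^6(Z)  (in 38 steps)

Derivation:
  start: add(mul(add(Z, SSSZ), add(SSZ, Z)), mul(SZ, mul(SSZ, Z)))
  step 1: add(mul(SSSZ, add(SSZ, Z)), mul(SZ, mul(SSZ, Z)))
  step 2: add(add(add(SSZ, Z), mul(SSZ, add(SSZ, Z))), mul(SZ, mul(SSZ, Z)))
  step 3: add(add(S(add(SZ, Z)), mul(SSZ, add(SSZ, Z))), mul(SZ, mul(SSZ, Z)))
  step 4: add(S(add(add(SZ, Z), mul(SSZ, add(SSZ, Z)))), mul(SZ, mul(SSZ, Z)))
  step 5: S(add(add(add(SZ, Z), mul(SSZ, add(SSZ, Z))), mul(SZ, mul(SSZ, Z))))
  step 6: S(add(add(S(add(Z, Z)), mul(SSZ, add(SSZ, Z))), mul(SZ, mul(SSZ, Z))))
  step 7: S(add(S(add(add(Z, Z), mul(SSZ, add(SSZ, Z)))), mul(SZ, mul(SSZ, Z))))
  step 8: S(S(add(add(add(Z, Z), mul(SSZ, add(SSZ, Z))), mul(SZ, mul(SSZ, Z)))))
  step 9: S(S(add(add(Z, mul(SSZ, add(SSZ, Z))), mul(SZ, mul(SSZ, Z)))))
  step 10: S(S(add(mul(SSZ, add(SSZ, Z)), mul(SZ, mul(SSZ, Z)))))
  step 11: S(S(add(add(add(SSZ, Z), mul(SZ, add(SSZ, Z))), mul(SZ, mul(SSZ, Z)))))
  step 12: S(S(add(add(S(add(SZ, Z)), mul(SZ, add(SSZ, Z))), mul(SZ, mul(SSZ, Z)))))
  step 13: S(S(add(S(add(add(SZ, Z), mul(SZ, add(SSZ, Z)))), mul(SZ, mul(SSZ, Z)))))
  step 14: S(S(S(add(add(add(SZ, Z), mul(SZ, add(SSZ, Z))), mul(SZ, mul(SSZ, Z))))))
  step 15: S(S(S(add(add(S(add(Z, Z)), mul(SZ, add(SSZ, Z))), mul(SZ, mul(SSZ, Z))))))
  step 16: S(S(S(add(S(add(add(Z, Z), mul(SZ, add(SSZ, Z)))), mul(SZ, mul(SSZ, Z))))))
  step 17: S(S(S(S(add(add(add(Z, Z), mul(SZ, add(SSZ, Z))), mul(SZ, mul(SSZ, Z)))))))
  step 18: S(S(S(S(add(add(Z, mul(SZ, add(SSZ, Z))), mul(SZ, mul(SSZ, Z)))))))
  step 19: S(S(S(S(add(mul(SZ, add(SSZ, Z)), mul(SZ, mul(SSZ, Z)))))))
  step 20: S(S(S(S(add(add(add(SSZ, Z), mul(Z, add(SSZ, Z))), mul(SZ, mul(SSZ, Z)))))))
  step 21: S(S(S(S(add(add(S(add(SZ, Z)), mul(Z, add(SSZ, Z))), mul(SZ, mul(SSZ, Z)))))))
  step 22: S(S(S(S(add(S(add(add(SZ, Z), mul(Z, add(SSZ, Z)))), mul(SZ, mul(SSZ, Z)))))))
  step 23: S(S(S(S(S(add(add(add(SZ, Z), mul(Z, add(SSZ, Z))), mul(SZ, mul(SSZ, Z))))))))
  step 24: S(S(S(S(S(add(add(S(add(Z, Z)), mul(Z, add(SSZ, Z))), mul(SZ, mul(SSZ, Z))))))))
  step 25: S(S(S(S(S(add(S(add(add(Z, Z), mul(Z, add(SSZ, Z)))), mul(SZ, mul(SSZ, Z))))))))
  step 26: S(S(S(S(S(S(add(add(add(Z, Z), mul(Z, add(SSZ, Z))), mul(SZ, mul(SSZ, Z)))))))))
  step 27: S(S(S(S(S(S(add(add(Z, mul(Z, add(SSZ, Z))), mul(SZ, mul(SSZ, Z)))))))))
  step 28: S(S(S(S(S(S(add(mul(Z, add(SSZ, Z)), mul(SZ, mul(SSZ, Z)))))))))
  step 29: S(S(S(S(S(S(add(Z, mul(SZ, mul(SSZ, Z)))))))))
  step 30: S(S(S(S(S(S(mul(SZ, mul(SSZ, Z))))))))
  step 31: S(S(S(S(S(S(add(mul(SSZ, Z), mul(Z, mul(SSZ, Z)))))))))
  step 32: S(S(S(S(S(S(add(add(Z, mul(SZ, Z)), mul(Z, mul(SSZ, Z)))))))))
  step 33: S(S(S(S(S(S(add(mul(SZ, Z), mul(Z, mul(SSZ, Z)))))))))
  step 34: S(S(S(S(S(S(add(add(Z, mul(Z, Z)), mul(Z, mul(SSZ, Z)))))))))
  step 35: S(S(S(S(S(S(add(mul(Z, Z), mul(Z, mul(SSZ, Z)))))))))
  step 36: S(S(S(S(S(S(add(Z, mul(Z, mul(SSZ, Z)))))))))
  step 37: S(S(S(S(S(S(mul(Z, mul(SSZ, Z))))))))
  step 38: S^6(Z)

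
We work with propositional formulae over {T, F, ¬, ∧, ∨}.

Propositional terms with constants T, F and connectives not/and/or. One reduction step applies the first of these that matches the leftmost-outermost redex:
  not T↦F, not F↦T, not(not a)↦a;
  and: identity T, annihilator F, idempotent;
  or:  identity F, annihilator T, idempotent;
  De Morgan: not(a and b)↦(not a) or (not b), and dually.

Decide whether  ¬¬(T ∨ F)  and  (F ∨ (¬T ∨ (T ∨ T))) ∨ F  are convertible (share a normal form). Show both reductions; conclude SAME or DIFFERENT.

Answer: SAME — A ⇓ T, B ⇓ T

Reduction:
Term A:
  start: ¬¬(T ∨ F)
  [1] T ∨ F
  [2] T

Term B:
  start: (F ∨ (¬T ∨ (T ∨ T))) ∨ F
  [1] F ∨ (¬T ∨ (T ∨ T))
  [2] ¬T ∨ (T ∨ T)
  [3] F ∨ (T ∨ T)
  [4] T ∨ T
  [5] T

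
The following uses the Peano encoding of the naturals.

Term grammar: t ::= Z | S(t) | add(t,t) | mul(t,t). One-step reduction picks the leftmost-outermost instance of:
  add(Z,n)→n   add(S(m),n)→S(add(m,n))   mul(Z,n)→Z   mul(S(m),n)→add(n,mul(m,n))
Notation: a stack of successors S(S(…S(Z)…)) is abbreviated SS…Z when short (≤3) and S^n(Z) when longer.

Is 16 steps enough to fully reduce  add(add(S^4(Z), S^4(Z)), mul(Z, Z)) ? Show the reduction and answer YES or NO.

  start: add(add(S^4(Z), S^4(Z)), mul(Z, Z))
  [1] add(S(add(SSSZ, S^4(Z))), mul(Z, Z))
  [2] S(add(add(SSSZ, S^4(Z)), mul(Z, Z)))
  [3] S(add(S(add(SSZ, S^4(Z))), mul(Z, Z)))
  [4] S(S(add(add(SSZ, S^4(Z)), mul(Z, Z))))
  [5] S(S(add(S(add(SZ, S^4(Z))), mul(Z, Z))))
  [6] S(S(S(add(add(SZ, S^4(Z)), mul(Z, Z)))))
  [7] S(S(S(add(S(add(Z, S^4(Z))), mul(Z, Z)))))
  [8] S(S(S(S(add(add(Z, S^4(Z)), mul(Z, Z))))))
  [9] S(S(S(S(add(S^4(Z), mul(Z, Z))))))
  [10] S(S(S(S(S(add(SSSZ, mul(Z, Z)))))))
  [11] S(S(S(S(S(S(add(SSZ, mul(Z, Z))))))))
  [12] S(S(S(S(S(S(S(add(SZ, mul(Z, Z)))))))))
  [13] S(S(S(S(S(S(S(S(add(Z, mul(Z, Z))))))))))
  [14] S(S(S(S(S(S(S(S(mul(Z, Z)))))))))
  [15] S^8(Z)

Answer: YES — reaches normal form S^8(Z) in 15 ≤ 16 steps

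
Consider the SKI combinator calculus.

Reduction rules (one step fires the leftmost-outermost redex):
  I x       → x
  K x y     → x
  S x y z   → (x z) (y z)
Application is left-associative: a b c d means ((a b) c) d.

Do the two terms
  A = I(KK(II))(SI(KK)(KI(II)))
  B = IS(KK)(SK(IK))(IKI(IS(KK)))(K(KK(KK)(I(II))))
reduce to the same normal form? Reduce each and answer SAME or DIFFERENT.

Term A:
  start: I(KK(II))(SI(KK)(KI(II)))
  →1  KK(II)(SI(KK)(KI(II)))
  →2  K(SI(KK)(KI(II)))
  →3  K(I(KI(II))(KK(KI(II))))
  →4  K(KI(II)(KK(KI(II))))
  →5  K(I(KK(KI(II))))
  →6  K(KK(KI(II)))
  →7  KK

Term B:
  start: IS(KK)(SK(IK))(IKI(IS(KK)))(K(KK(KK)(I(II))))
  →1  S(KK)(SK(IK))(IKI(IS(KK)))(K(KK(KK)(I(II))))
  →2  KK(IKI(IS(KK)))(SK(IK)(IKI(IS(KK))))(K(KK(KK)(I(II))))
  →3  K(SK(IK)(IKI(IS(KK))))(K(KK(KK)(I(II))))
  →4  SK(IK)(IKI(IS(KK)))
  →5  K(IKI(IS(KK)))(IK(IKI(IS(KK))))
  →6  IKI(IS(KK))
  →7  KI(IS(KK))
  →8  I

Answer: DIFFERENT — A ⇓ KK, B ⇓ I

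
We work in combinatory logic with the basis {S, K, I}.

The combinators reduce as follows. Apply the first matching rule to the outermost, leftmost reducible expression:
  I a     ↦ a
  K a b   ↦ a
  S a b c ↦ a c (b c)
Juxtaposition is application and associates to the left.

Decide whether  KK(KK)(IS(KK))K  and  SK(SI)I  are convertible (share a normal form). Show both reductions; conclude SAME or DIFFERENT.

Term A:
  start: KK(KK)(IS(KK))K
  step 1: K(IS(KK))K
  step 2: IS(KK)
  step 3: S(KK)

Term B:
  start: SK(SI)I
  step 1: KI(SII)
  step 2: I

Answer: DIFFERENT — A ⇓ S(KK), B ⇓ I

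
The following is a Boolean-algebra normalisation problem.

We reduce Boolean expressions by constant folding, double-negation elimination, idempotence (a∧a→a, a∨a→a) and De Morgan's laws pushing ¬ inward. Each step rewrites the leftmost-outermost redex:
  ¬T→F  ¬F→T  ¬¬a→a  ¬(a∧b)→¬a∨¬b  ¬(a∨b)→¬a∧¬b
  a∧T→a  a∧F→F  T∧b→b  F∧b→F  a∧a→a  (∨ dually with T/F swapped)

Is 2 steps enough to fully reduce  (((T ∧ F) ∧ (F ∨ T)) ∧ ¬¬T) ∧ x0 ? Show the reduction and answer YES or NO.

  start: (((T ∧ F) ∧ (F ∨ T)) ∧ ¬¬T) ∧ x0
  →1  ((F ∧ (F ∨ T)) ∧ ¬¬T) ∧ x0
  →2  (F ∧ ¬¬T) ∧ x0

Answer: NO — after 2 steps the term is (F ∧ ¬¬T) ∧ x0, not yet normal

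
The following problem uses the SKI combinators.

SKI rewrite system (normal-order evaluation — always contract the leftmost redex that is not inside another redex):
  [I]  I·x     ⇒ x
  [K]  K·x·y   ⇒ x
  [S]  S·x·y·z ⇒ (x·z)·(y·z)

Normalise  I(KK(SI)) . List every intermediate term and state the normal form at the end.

Answer: normal form = K  (in 2 steps)

Derivation:
  start: I(KK(SI))
  [1] KK(SI)
  [2] K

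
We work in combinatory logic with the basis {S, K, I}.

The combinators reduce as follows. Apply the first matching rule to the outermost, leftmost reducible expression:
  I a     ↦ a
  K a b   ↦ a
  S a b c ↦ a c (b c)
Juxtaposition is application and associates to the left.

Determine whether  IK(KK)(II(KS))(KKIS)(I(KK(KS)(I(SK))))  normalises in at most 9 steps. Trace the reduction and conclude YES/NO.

Answer: YES — reaches normal form K(K(SK)) in 6 ≤ 9 steps

Derivation:
  start: IK(KK)(II(KS))(KKIS)(I(KK(KS)(I(SK))))
  →1  K(KK)(II(KS))(KKIS)(I(KK(KS)(I(SK))))
  →2  KK(KKIS)(I(KK(KS)(I(SK))))
  →3  K(I(KK(KS)(I(SK))))
  →4  K(KK(KS)(I(SK)))
  →5  K(K(I(SK)))
  →6  K(K(SK))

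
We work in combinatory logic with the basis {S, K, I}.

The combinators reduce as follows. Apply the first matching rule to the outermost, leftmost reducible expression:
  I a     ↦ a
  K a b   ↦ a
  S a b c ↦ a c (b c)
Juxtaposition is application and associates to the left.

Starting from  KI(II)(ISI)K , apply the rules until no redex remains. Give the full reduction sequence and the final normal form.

Answer: normal form = SIK  (in 3 steps)

Working:
  start: KI(II)(ISI)K
  →1  I(ISI)K
  →2  ISIK
  →3  SIK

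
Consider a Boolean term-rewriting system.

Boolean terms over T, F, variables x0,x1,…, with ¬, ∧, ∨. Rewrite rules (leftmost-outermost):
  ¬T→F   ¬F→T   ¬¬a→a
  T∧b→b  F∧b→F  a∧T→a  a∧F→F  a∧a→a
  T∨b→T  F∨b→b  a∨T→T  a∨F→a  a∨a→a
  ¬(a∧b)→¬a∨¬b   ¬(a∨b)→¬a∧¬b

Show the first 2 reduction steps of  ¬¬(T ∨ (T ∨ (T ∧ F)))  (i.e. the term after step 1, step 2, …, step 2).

Answer: after 2 steps: T

Derivation:
  start: ¬¬(T ∨ (T ∨ (T ∧ F)))
  →1  T ∨ (T ∨ (T ∧ F))
  →2  T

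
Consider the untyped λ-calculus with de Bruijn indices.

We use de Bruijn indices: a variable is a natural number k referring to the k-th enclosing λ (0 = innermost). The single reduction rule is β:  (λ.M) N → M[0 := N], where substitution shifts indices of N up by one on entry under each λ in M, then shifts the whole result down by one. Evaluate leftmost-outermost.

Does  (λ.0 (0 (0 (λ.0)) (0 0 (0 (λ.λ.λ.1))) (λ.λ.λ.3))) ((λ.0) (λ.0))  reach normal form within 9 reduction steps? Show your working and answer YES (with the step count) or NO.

  start: (λ.0 (0 (0 (λ.0)) (0 0 (0 (λ.λ.λ.1))) (λ.λ.λ.3))) ((λ.0) (λ.0))
  →1  (λ.0) (λ.0) ((λ.0) (λ.0) ((λ.0) (λ.0) (λ.0)) ((λ.0) (λ.0) ((λ.0) (λ.0)) ((λ.0) (λ.0) (λ.λ.λ.1))) (λ.λ.λ.(λ.0) (λ.0)))
  →2  (λ.0) ((λ.0) (λ.0) ((λ.0) (λ.0) (λ.0)) ((λ.0) (λ.0) ((λ.0) (λ.0)) ((λ.0) (λ.0) (λ.λ.λ.1))) (λ.λ.λ.(λ.0) (λ.0)))
  →3  (λ.0) (λ.0) ((λ.0) (λ.0) (λ.0)) ((λ.0) (λ.0) ((λ.0) (λ.0)) ((λ.0) (λ.0) (λ.λ.λ.1))) (λ.λ.λ.(λ.0) (λ.0))
  →4  (λ.0) ((λ.0) (λ.0) (λ.0)) ((λ.0) (λ.0) ((λ.0) (λ.0)) ((λ.0) (λ.0) (λ.λ.λ.1))) (λ.λ.λ.(λ.0) (λ.0))
  →5  (λ.0) (λ.0) (λ.0) ((λ.0) (λ.0) ((λ.0) (λ.0)) ((λ.0) (λ.0) (λ.λ.λ.1))) (λ.λ.λ.(λ.0) (λ.0))
  →6  (λ.0) (λ.0) ((λ.0) (λ.0) ((λ.0) (λ.0)) ((λ.0) (λ.0) (λ.λ.λ.1))) (λ.λ.λ.(λ.0) (λ.0))
  →7  (λ.0) ((λ.0) (λ.0) ((λ.0) (λ.0)) ((λ.0) (λ.0) (λ.λ.λ.1))) (λ.λ.λ.(λ.0) (λ.0))
  →8  (λ.0) (λ.0) ((λ.0) (λ.0)) ((λ.0) (λ.0) (λ.λ.λ.1)) (λ.λ.λ.(λ.0) (λ.0))
  →9  (λ.0) ((λ.0) (λ.0)) ((λ.0) (λ.0) (λ.λ.λ.1)) (λ.λ.λ.(λ.0) (λ.0))

Answer: NO — after 9 steps the term is (λ.0) ((λ.0) (λ.0)) ((λ.0) (λ.0) (λ.λ.λ.1)) (λ.λ.λ.(λ.0) (λ.0)), not yet normal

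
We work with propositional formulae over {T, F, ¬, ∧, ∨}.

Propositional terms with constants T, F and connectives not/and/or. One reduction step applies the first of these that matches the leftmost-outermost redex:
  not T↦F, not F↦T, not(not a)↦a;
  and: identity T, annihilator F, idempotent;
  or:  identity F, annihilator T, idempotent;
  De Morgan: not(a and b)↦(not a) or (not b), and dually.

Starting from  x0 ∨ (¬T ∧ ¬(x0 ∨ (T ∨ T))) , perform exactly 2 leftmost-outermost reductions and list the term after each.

Answer: after 2 steps: x0 ∨ F

Reduction:
  start: x0 ∨ (¬T ∧ ¬(x0 ∨ (T ∨ T)))
  step 1: x0 ∨ (F ∧ ¬(x0 ∨ (T ∨ T)))
  step 2: x0 ∨ F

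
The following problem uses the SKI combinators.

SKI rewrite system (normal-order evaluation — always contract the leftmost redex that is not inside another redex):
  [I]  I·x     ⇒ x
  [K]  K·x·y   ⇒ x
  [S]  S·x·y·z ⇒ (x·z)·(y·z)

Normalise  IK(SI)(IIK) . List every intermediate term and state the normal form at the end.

Answer: normal form = SI  (in 2 steps)

Reduction:
  start: IK(SI)(IIK)
  →1  K(SI)(IIK)
  →2  SI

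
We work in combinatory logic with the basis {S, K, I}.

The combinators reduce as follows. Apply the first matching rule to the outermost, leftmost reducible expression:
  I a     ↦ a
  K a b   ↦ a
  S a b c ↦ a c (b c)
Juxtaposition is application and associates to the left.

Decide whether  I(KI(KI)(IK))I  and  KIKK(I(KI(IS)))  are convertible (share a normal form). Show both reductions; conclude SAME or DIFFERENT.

Term A:
  start: I(KI(KI)(IK))I
  →1  KI(KI)(IK)I
  →2  I(IK)I
  →3  IKI
  →4  KI

Term B:
  start: KIKK(I(KI(IS)))
  →1  IK(I(KI(IS)))
  →2  K(I(KI(IS)))
  →3  K(KI(IS))
  →4  KI

Answer: SAME — A ⇓ KI, B ⇓ KI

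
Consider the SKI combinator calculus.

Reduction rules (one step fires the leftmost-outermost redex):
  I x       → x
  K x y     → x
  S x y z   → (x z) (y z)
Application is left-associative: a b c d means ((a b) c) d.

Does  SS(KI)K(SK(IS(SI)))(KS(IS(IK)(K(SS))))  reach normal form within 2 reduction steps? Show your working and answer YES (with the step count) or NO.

Answer: NO — after 2 steps the term is K(SK(IS(SI)))(KIK(SK(IS(SI))))(KS(IS(IK)(K(SS)))), not yet normal

Working:
  start: SS(KI)K(SK(IS(SI)))(KS(IS(IK)(K(SS))))
  →1  SK(KIK)(SK(IS(SI)))(KS(IS(IK)(K(SS))))
  →2  K(SK(IS(SI)))(KIK(SK(IS(SI))))(KS(IS(IK)(K(SS))))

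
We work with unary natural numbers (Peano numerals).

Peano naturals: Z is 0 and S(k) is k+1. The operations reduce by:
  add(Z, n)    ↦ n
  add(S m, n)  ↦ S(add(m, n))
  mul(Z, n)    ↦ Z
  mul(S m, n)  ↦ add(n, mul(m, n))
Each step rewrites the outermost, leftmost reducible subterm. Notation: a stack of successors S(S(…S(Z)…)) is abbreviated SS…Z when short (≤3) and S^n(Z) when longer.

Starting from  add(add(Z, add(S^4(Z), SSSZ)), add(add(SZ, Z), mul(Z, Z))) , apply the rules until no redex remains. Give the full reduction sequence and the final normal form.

Answer: normal form = S^8(Z)  (in 19 steps)

Reduction:
  start: add(add(Z, add(S^4(Z), SSSZ)), add(add(SZ, Z), mul(Z, Z)))
  →1  add(add(S^4(Z), SSSZ), add(add(SZ, Z), mul(Z, Z)))
  →2  add(S(add(SSSZ, SSSZ)), add(add(SZ, Z), mul(Z, Z)))
  →3  S(add(add(SSSZ, SSSZ), add(add(SZ, Z), mul(Z, Z))))
  →4  S(add(S(add(SSZ, SSSZ)), add(add(SZ, Z), mul(Z, Z))))
  →5  S(S(add(add(SSZ, SSSZ), add(add(SZ, Z), mul(Z, Z)))))
  →6  S(S(add(S(add(SZ, SSSZ)), add(add(SZ, Z), mul(Z, Z)))))
  →7  S(S(S(add(add(SZ, SSSZ), add(add(SZ, Z), mul(Z, Z))))))
  →8  S(S(S(add(S(add(Z, SSSZ)), add(add(SZ, Z), mul(Z, Z))))))
  →9  S(S(S(S(add(add(Z, SSSZ), add(add(SZ, Z), mul(Z, Z)))))))
  →10  S(S(S(S(add(SSSZ, add(add(SZ, Z), mul(Z, Z)))))))
  →11  S(S(S(S(S(add(SSZ, add(add(SZ, Z), mul(Z, Z))))))))
  →12  S(S(S(S(S(S(add(SZ, add(add(SZ, Z), mul(Z, Z)))))))))
  →13  S(S(S(S(S(S(S(add(Z, add(add(SZ, Z), mul(Z, Z))))))))))
  →14  S(S(S(S(S(S(S(add(add(SZ, Z), mul(Z, Z)))))))))
  →15  S(S(S(S(S(S(S(add(S(add(Z, Z)), mul(Z, Z)))))))))
  →16  S(S(S(S(S(S(S(S(add(add(Z, Z), mul(Z, Z))))))))))
  →17  S(S(S(S(S(S(S(S(add(Z, mul(Z, Z))))))))))
  →18  S(S(S(S(S(S(S(S(mul(Z, Z)))))))))
  →19  S^8(Z)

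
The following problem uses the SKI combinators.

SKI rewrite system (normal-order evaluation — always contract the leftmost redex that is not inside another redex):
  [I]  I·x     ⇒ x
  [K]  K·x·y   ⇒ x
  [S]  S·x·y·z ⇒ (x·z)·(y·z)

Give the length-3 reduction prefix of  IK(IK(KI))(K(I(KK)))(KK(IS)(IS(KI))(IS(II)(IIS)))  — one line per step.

  start: IK(IK(KI))(K(I(KK)))(KK(IS)(IS(KI))(IS(II)(IIS)))
  [1] K(IK(KI))(K(I(KK)))(KK(IS)(IS(KI))(IS(II)(IIS)))
  [2] IK(KI)(KK(IS)(IS(KI))(IS(II)(IIS)))
  [3] K(KI)(KK(IS)(IS(KI))(IS(II)(IIS)))

Answer: after 3 steps: K(KI)(KK(IS)(IS(KI))(IS(II)(IIS)))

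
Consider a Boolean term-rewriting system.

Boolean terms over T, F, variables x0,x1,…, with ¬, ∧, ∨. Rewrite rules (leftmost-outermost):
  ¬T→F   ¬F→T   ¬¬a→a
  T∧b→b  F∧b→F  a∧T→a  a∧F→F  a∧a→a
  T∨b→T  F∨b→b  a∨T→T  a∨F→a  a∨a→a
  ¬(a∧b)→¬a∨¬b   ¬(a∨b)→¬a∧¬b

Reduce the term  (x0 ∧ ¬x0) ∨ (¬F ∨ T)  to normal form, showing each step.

Answer: normal form = T  (in 2 steps)

Derivation:
  start: (x0 ∧ ¬x0) ∨ (¬F ∨ T)
  [1] (x0 ∧ ¬x0) ∨ T
  [2] T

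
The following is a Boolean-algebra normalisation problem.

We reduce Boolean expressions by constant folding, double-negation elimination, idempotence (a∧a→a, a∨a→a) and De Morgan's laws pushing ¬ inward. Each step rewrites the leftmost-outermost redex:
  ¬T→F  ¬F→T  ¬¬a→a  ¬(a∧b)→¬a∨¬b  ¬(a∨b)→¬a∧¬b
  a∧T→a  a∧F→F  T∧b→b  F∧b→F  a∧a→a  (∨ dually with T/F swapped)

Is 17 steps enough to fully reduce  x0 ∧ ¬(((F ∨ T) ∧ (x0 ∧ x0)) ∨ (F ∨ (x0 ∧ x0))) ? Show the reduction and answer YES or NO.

  start: x0 ∧ ¬(((F ∨ T) ∧ (x0 ∧ x0)) ∨ (F ∨ (x0 ∧ x0)))
  →1  x0 ∧ (¬((F ∨ T) ∧ (x0 ∧ x0)) ∧ ¬(F ∨ (x0 ∧ x0)))
  →2  x0 ∧ ((¬(F ∨ T) ∨ ¬(x0 ∧ x0)) ∧ ¬(F ∨ (x0 ∧ x0)))
  →3  x0 ∧ (((¬F ∧ ¬T) ∨ ¬(x0 ∧ x0)) ∧ ¬(F ∨ (x0 ∧ x0)))
  →4  x0 ∧ (((T ∧ ¬T) ∨ ¬(x0 ∧ x0)) ∧ ¬(F ∨ (x0 ∧ x0)))
  →5  x0 ∧ ((¬T ∨ ¬(x0 ∧ x0)) ∧ ¬(F ∨ (x0 ∧ x0)))
  →6  x0 ∧ ((F ∨ ¬(x0 ∧ x0)) ∧ ¬(F ∨ (x0 ∧ x0)))
  →7  x0 ∧ (¬(x0 ∧ x0) ∧ ¬(F ∨ (x0 ∧ x0)))
  →8  x0 ∧ ((¬x0 ∨ ¬x0) ∧ ¬(F ∨ (x0 ∧ x0)))
  →9  x0 ∧ (¬x0 ∧ ¬(F ∨ (x0 ∧ x0)))
  →10  x0 ∧ (¬x0 ∧ (¬F ∧ ¬(x0 ∧ x0)))
  →11  x0 ∧ (¬x0 ∧ (T ∧ ¬(x0 ∧ x0)))
  →12  x0 ∧ (¬x0 ∧ ¬(x0 ∧ x0))
  →13  x0 ∧ (¬x0 ∧ (¬x0 ∨ ¬x0))
  →14  x0 ∧ (¬x0 ∧ ¬x0)
  →15  x0 ∧ ¬x0

Answer: YES — reaches normal form x0 ∧ ¬x0 in 15 ≤ 17 steps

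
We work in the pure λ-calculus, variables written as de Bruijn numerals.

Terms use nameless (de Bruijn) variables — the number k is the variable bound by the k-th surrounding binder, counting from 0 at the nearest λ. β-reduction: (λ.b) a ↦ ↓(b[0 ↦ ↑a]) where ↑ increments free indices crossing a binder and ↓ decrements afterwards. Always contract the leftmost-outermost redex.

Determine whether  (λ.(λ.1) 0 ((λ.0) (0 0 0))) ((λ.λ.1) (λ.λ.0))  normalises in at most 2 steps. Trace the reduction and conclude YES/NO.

  start: (λ.(λ.1) 0 ((λ.0) (0 0 0))) ((λ.λ.1) (λ.λ.0))
  →1  (λ.(λ.λ.1) (λ.λ.0)) ((λ.λ.1) (λ.λ.0)) ((λ.0) ((λ.λ.1) (λ.λ.0) ((λ.λ.1) (λ.λ.0)) ((λ.λ.1) (λ.λ.0))))
  →2  (λ.λ.1) (λ.λ.0) ((λ.0) ((λ.λ.1) (λ.λ.0) ((λ.λ.1) (λ.λ.0)) ((λ.λ.1) (λ.λ.0))))

Answer: NO — after 2 steps the term is (λ.λ.1) (λ.λ.0) ((λ.0) ((λ.λ.1) (λ.λ.0) ((λ.λ.1) (λ.λ.0)) ((λ.λ.1) (λ.λ.0)))), not yet normal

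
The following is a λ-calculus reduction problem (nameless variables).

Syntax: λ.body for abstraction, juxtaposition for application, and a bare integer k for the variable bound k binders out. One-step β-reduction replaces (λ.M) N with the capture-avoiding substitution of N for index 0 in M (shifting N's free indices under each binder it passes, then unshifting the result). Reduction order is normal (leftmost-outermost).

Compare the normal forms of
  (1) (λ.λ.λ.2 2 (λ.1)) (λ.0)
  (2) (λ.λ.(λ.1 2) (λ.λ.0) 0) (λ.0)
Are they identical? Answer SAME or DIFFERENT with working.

Answer: DIFFERENT — A ⇓ λ.λ.λ.1, B ⇓ λ.0 (λ.0) 0

Reduction:
Term A:
  start: (λ.λ.λ.2 2 (λ.1)) (λ.0)
  →1  λ.λ.(λ.0) (λ.0) (λ.1)
  →2  λ.λ.(λ.0) (λ.1)
  →3  λ.λ.λ.1

Term B:
  start: (λ.λ.(λ.1 2) (λ.λ.0) 0) (λ.0)
  →1  λ.(λ.1 (λ.0)) (λ.λ.0) 0
  →2  λ.0 (λ.0) 0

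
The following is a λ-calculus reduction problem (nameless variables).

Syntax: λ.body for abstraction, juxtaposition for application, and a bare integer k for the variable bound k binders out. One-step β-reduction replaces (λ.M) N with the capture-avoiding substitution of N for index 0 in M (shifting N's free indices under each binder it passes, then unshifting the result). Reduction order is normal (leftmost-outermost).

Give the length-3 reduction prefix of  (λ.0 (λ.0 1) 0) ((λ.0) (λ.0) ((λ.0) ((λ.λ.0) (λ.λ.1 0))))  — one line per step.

Answer: after 3 steps: (λ.0) ((λ.λ.0) (λ.λ.1 0)) (λ.0 ((λ.0) (λ.0) ((λ.0) ((λ.λ.0) (λ.λ.1 0))))) ((λ.0) (λ.0) ((λ.0) ((λ.λ.0) (λ.λ.1 0))))

Derivation:
  start: (λ.0 (λ.0 1) 0) ((λ.0) (λ.0) ((λ.0) ((λ.λ.0) (λ.λ.1 0))))
  →1  (λ.0) (λ.0) ((λ.0) ((λ.λ.0) (λ.λ.1 0))) (λ.0 ((λ.0) (λ.0) ((λ.0) ((λ.λ.0) (λ.λ.1 0))))) ((λ.0) (λ.0) ((λ.0) ((λ.λ.0) (λ.λ.1 0))))
  →2  (λ.0) ((λ.0) ((λ.λ.0) (λ.λ.1 0))) (λ.0 ((λ.0) (λ.0) ((λ.0) ((λ.λ.0) (λ.λ.1 0))))) ((λ.0) (λ.0) ((λ.0) ((λ.λ.0) (λ.λ.1 0))))
  →3  (λ.0) ((λ.λ.0) (λ.λ.1 0)) (λ.0 ((λ.0) (λ.0) ((λ.0) ((λ.λ.0) (λ.λ.1 0))))) ((λ.0) (λ.0) ((λ.0) ((λ.λ.0) (λ.λ.1 0))))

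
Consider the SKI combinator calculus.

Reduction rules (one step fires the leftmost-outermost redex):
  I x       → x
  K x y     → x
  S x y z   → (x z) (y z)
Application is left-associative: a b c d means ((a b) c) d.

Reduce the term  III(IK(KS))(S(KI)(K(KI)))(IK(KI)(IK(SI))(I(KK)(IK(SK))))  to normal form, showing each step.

  start: III(IK(KS))(S(KI)(K(KI)))(IK(KI)(IK(SI))(I(KK)(IK(SK))))
  →1  II(IK(KS))(S(KI)(K(KI)))(IK(KI)(IK(SI))(I(KK)(IK(SK))))
  →2  I(IK(KS))(S(KI)(K(KI)))(IK(KI)(IK(SI))(I(KK)(IK(SK))))
  →3  IK(KS)(S(KI)(K(KI)))(IK(KI)(IK(SI))(I(KK)(IK(SK))))
  →4  K(KS)(S(KI)(K(KI)))(IK(KI)(IK(SI))(I(KK)(IK(SK))))
  →5  KS(IK(KI)(IK(SI))(I(KK)(IK(SK))))
  →6  S

Answer: normal form = S  (in 6 steps)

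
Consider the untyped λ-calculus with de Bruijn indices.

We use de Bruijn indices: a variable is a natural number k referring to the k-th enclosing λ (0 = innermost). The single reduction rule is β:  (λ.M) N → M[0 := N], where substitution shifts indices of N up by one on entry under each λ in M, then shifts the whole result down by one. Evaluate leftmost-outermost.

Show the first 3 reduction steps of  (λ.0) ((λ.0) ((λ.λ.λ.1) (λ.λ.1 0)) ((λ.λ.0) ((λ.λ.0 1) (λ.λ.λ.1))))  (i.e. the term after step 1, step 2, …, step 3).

Answer: after 3 steps: (λ.λ.1) ((λ.λ.0) ((λ.λ.0 1) (λ.λ.λ.1)))

Derivation:
  start: (λ.0) ((λ.0) ((λ.λ.λ.1) (λ.λ.1 0)) ((λ.λ.0) ((λ.λ.0 1) (λ.λ.λ.1))))
  step 1: (λ.0) ((λ.λ.λ.1) (λ.λ.1 0)) ((λ.λ.0) ((λ.λ.0 1) (λ.λ.λ.1)))
  step 2: (λ.λ.λ.1) (λ.λ.1 0) ((λ.λ.0) ((λ.λ.0 1) (λ.λ.λ.1)))
  step 3: (λ.λ.1) ((λ.λ.0) ((λ.λ.0 1) (λ.λ.λ.1)))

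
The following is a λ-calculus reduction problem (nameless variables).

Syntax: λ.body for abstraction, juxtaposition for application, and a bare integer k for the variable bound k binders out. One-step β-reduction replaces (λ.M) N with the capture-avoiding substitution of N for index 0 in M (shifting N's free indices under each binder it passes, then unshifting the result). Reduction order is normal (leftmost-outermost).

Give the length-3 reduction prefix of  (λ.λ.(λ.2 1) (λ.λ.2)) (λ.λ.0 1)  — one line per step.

  start: (λ.λ.(λ.2 1) (λ.λ.2)) (λ.λ.0 1)
  →1  λ.(λ.(λ.λ.0 1) 1) (λ.λ.2)
  →2  λ.(λ.λ.0 1) 0
  →3  λ.λ.0 1

Answer: after 3 steps: λ.λ.0 1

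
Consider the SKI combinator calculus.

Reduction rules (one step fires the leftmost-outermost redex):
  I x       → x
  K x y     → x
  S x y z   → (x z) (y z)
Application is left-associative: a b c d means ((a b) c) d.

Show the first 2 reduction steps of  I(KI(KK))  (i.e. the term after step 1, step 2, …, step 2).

Answer: after 2 steps: I

Reduction:
  start: I(KI(KK))
  step 1: KI(KK)
  step 2: I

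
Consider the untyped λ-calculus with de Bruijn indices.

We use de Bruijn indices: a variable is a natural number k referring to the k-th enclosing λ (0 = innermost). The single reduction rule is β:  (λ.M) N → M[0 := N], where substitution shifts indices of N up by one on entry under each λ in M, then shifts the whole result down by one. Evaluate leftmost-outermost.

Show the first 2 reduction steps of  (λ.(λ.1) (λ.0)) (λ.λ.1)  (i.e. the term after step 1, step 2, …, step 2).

  start: (λ.(λ.1) (λ.0)) (λ.λ.1)
  [1] (λ.λ.λ.1) (λ.0)
  [2] λ.λ.1

Answer: after 2 steps: λ.λ.1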